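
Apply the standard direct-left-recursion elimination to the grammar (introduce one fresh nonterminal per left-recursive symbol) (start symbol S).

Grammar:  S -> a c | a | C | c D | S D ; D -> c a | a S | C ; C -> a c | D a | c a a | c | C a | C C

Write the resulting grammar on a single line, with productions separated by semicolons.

S -> a c S' | a S' | C S' | c D S'; D -> c a | a S | C; C -> a c C' | D a C' | c a a C' | c C'; S' -> D S' | ε; C' -> a C' | C C' | ε

Directly left-recursive nonterminals: S, C.
For S: α = {D}, β = {a c, a, C, c D}. Rewrite as S → β S' and S' → α S' | ε.
For C: α = {a, C}, β = {a c, D a, c a a, c}. Rewrite as C → β C' and C' → α C' | ε.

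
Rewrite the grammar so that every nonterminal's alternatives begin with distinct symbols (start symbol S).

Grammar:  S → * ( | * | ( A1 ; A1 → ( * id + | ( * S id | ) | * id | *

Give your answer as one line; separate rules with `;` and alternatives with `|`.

S has alternatives sharing prefix '*': factor to S → * S' with S' → ( | ε.
A1 has alternatives sharing prefix '( *': factor to A1 → ( * A1' with A1' → id + | S id.
A1 has alternatives sharing prefix '*': factor to A1 → * A1'' with A1'' → id | ε.

S → ( A1 | * S'; A1 → ) | ( * A1' | * A1''; S' → ( | ε; A1' → id + | S id; A1'' → id | ε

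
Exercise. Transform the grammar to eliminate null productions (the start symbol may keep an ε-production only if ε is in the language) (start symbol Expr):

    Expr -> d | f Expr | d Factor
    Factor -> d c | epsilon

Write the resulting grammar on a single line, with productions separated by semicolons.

Expr -> d | f Expr | d Factor; Factor -> d c

Nullable set = {Factor}.
ε ∉ L(G), so no ε-production is kept.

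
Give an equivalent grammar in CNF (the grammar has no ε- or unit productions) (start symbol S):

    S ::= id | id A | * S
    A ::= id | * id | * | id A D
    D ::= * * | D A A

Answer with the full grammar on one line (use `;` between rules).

S ::= id | X1 A | X2 S; A ::= id | X2 X1 | * | X1 Y1; D ::= X2 X2 | D Y2; X1 ::= id; X2 ::= *; Y1 ::= A D; Y2 ::= A A

Introduce a nonterminal for each terminal appearing in a rule of length ≥ 2: X1 → id, X2 → *.
Binarize each right-hand side of length ≥ 3 by chaining fresh nonterminals (Y1, Y2, …): affected rules were A → X1 A D; D → D A A.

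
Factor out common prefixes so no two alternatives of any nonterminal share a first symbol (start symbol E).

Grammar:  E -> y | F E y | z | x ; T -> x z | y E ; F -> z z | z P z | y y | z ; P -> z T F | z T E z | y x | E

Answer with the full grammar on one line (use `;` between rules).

E -> y | F E y | z | x; T -> x z | y E; F -> y y | z F'; P -> y x | E | z T P'; F' -> z | P z | epsilon; P' -> F | E z

F has alternatives sharing prefix 'z': factor to F → z F' with F' → z | P z | ε.
P has alternatives sharing prefix 'z T': factor to P → z T P' with P' → F | E z.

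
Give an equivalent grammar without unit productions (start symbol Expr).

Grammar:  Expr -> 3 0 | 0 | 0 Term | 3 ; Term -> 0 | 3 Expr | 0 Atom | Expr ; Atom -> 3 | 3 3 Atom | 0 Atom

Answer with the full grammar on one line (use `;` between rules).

Unit pairs: Term ⇒* {Expr}.
For each unit pair (A, B), copy every non-unit production of B to A, then drop all unit productions.

Expr -> 3 0 | 0 | 0 Term | 3; Term -> 0 | 3 Expr | 0 Atom | 3 0 | 0 Term | 3; Atom -> 3 | 3 3 Atom | 0 Atom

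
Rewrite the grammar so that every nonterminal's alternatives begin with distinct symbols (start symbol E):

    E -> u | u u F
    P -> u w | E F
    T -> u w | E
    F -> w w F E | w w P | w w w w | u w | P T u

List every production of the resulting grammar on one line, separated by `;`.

E -> u E'; P -> u w | E F; T -> u w | E; F -> u w | P T u | w w F'; E' -> ε | u F; F' -> F E | P | w w

E has alternatives sharing prefix 'u': factor to E → u E' with E' → ε | u F.
F has alternatives sharing prefix 'w w': factor to F → w w F' with F' → F E | P | w w.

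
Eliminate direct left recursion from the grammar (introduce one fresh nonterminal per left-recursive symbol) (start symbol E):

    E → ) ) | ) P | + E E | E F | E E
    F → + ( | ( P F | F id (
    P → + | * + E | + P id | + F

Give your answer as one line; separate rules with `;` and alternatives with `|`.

Left recursion appears on E, F.
For E: α = {F, E}, β = {) ), ) P, + E E}. Rewrite as E → β E' and E' → α E' | ε.
For F: α = {id (}, β = {+ (, ( P F}. Rewrite as F → β F' and F' → α F' | ε.

E → ) ) E' | ) P E' | + E E E'; F → + ( F' | ( P F F'; P → + | * + E | + P id | + F; E' → F E' | E E' | epsilon; F' → id ( F' | epsilon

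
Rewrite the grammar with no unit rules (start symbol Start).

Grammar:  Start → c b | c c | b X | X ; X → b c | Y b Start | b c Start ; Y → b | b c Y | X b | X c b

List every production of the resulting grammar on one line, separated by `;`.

Unit pairs: Start ⇒* {X}.
Replace each nonterminal's rules with the union of the non-unit rules of every nonterminal it unit-derives.

Start → c b | c c | b X | b c | Y b Start | b c Start; X → b c | Y b Start | b c Start; Y → b | b c Y | X b | X c b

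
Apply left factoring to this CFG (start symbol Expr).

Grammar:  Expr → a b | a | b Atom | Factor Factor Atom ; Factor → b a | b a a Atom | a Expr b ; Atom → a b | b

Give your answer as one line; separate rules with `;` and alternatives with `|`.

Expr has alternatives sharing prefix 'a': factor to Expr → a Expr1 with Expr1 → b | ε.
Factor has alternatives sharing prefix 'b a': factor to Factor → b a Factor1 with Factor1 → ε | a Atom.

Expr → b Atom | Factor Factor Atom | a Expr1; Factor → a Expr b | b a Factor1; Atom → a b | b; Expr1 → b | ε; Factor1 → ε | a Atom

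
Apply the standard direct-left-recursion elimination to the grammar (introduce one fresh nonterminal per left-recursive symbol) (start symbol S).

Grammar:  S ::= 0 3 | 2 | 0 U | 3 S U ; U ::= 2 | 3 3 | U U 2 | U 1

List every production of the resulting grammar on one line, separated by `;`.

S ::= 0 3 | 2 | 0 U | 3 S U; U ::= 2 U' | 3 3 U'; U' ::= U 2 U' | 1 U' | ε

U is directly left-recursive.
For U: α = {U 2, 1}, β = {2, 3 3}. Rewrite as U → β U' and U' → α U' | ε.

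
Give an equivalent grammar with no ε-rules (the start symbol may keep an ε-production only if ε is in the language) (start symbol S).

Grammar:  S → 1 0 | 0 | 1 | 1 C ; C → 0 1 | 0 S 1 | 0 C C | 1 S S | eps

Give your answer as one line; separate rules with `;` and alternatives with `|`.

Nullable nonterminals: {C}.
ε ∉ L(G), so no ε-production is kept.
For each production, add variants omitting each subset of nullable occurrences: C → 0 C C gives 0 C C | 0 C | 0.

S → 1 0 | 0 | 1 | 1 C; C → 0 1 | 0 S 1 | 0 C C | 0 C | 0 | 1 S S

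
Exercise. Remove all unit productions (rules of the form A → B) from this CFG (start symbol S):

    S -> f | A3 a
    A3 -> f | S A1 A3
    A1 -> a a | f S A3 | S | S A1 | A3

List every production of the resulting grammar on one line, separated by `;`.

S -> f | A3 a; A3 -> f | S A1 A3; A1 -> a a | f S A3 | S A1 | f | A3 a | S A1 A3

Unit pairs: A1 ⇒* {A3, S}.
Replace each nonterminal's rules with the union of the non-unit rules of every nonterminal it unit-derives.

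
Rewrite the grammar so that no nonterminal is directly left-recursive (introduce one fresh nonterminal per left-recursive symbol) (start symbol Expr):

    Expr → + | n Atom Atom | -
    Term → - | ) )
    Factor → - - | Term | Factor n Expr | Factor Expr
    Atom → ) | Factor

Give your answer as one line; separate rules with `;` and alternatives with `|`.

Directly left-recursive nonterminal: Factor.
For Factor: α = {n Expr, Expr}, β = {- -, Term}. Rewrite as Factor → β Factor1 and Factor1 → α Factor1 | ε.

Expr → + | n Atom Atom | -; Term → - | ) ); Factor → - - Factor1 | Term Factor1; Atom → ) | Factor; Factor1 → n Expr Factor1 | Expr Factor1 | ε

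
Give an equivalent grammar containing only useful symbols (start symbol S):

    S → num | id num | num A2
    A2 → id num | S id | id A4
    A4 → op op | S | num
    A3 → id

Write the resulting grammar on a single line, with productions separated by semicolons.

Generating nonterminals: {A2, A3, A4, S}.
Reachable from S after that: {A2, A4, S}.
Removed useless symbols: {A3} and every production mentioning them.

S → num | id num | num A2; A2 → id num | S id | id A4; A4 → op op | S | num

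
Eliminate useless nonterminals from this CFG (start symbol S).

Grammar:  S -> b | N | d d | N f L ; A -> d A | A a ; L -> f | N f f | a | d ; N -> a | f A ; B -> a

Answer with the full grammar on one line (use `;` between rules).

Generating nonterminals: {B, L, N, S}.
Reachable from S after that: {L, N, S}.
Removed useless symbols: {A, B} and every production mentioning them.

S -> b | N | d d | N f L; L -> f | N f f | a | d; N -> a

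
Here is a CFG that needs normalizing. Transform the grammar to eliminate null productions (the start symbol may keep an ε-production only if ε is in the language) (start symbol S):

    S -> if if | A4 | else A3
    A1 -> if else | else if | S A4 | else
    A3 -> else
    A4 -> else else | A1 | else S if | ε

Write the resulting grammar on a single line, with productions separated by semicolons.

S -> if if | A4 | else A3 | ε; A1 -> if else | else if | S A4 | S | A4 | else; A3 -> else; A4 -> else else | A1 | else S if | else if

Nullable nonterminals: {A1, A4, S}.
ε ∈ L(G) since S is nullable, so keep S → ε.
Expand every rule over subsets of its nullable positions: A1 → S A4 gives S A4 | S | A4. A4 → else S if gives else S if | else if.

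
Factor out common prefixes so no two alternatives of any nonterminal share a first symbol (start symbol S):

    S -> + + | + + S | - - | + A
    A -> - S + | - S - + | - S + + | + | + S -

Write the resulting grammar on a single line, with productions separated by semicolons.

S -> - - | + S'; A -> - S A' | + A''; S' -> A | + S''; A' -> - + | + A'''; A'' -> ε | S -; S'' -> ε | S; A''' -> ε | +

S has alternatives sharing prefix '+': factor to S → + S' with S' → + | + S | A.
A has alternatives sharing prefix '- S': factor to A → - S A' with A' → + | - + | + +.
A has alternatives sharing prefix '+': factor to A → + A'' with A'' → ε | S -.
S' has alternatives sharing prefix '+': factor to S' → + S'' with S'' → ε | S.
A' has alternatives sharing prefix '+': factor to A' → + A''' with A''' → ε | +.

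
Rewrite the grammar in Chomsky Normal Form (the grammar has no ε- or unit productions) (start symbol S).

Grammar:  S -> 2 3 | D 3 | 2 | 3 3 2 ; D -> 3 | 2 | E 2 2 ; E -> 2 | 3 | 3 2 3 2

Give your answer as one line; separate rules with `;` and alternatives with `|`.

Introduce a nonterminal for each terminal appearing in a rule of length ≥ 2: X1 → 2, X2 → 3.
Binarize each right-hand side of length ≥ 3 by chaining fresh nonterminals (Y1, Y2, …): affected rules were S → X2 X2 X1; D → E X1 X1; E → X2 X1 X2 X1.

S -> X1 X2 | D X2 | 2 | X2 Y1; D -> 3 | 2 | E Y2; E -> 2 | 3 | X2 Y3; X1 -> 2; X2 -> 3; Y1 -> X2 X1; Y2 -> X1 X1; Y3 -> X1 Y4; Y4 -> X2 X1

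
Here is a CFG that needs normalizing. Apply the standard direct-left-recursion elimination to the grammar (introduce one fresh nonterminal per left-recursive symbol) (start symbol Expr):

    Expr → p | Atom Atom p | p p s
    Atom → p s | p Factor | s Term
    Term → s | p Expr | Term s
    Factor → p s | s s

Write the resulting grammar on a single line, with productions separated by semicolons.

Expr → p | Atom Atom p | p p s; Atom → p s | p Factor | s Term; Term → s Term1 | p Expr Term1; Factor → p s | s s; Term1 → s Term1 | eps

Left recursion appears on Term.
For Term: α = {s}, β = {s, p Expr}. Rewrite as Term → β Term1 and Term1 → α Term1 | ε.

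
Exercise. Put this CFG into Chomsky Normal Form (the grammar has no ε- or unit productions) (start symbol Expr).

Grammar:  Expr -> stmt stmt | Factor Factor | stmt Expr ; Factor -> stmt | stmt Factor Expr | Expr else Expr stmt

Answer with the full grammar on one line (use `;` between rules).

Introduce a nonterminal for each terminal appearing in a rule of length ≥ 2: X1 → stmt, X2 → else.
Binarize each right-hand side of length ≥ 3 by chaining fresh nonterminals (Y1, Y2, …): affected rules were Factor → X1 Factor Expr; Factor → Expr X2 Expr X1.

Expr -> X1 X1 | Factor Factor | X1 Expr; Factor -> stmt | X1 Y1 | Expr Y2; X1 -> stmt; X2 -> else; Y1 -> Factor Expr; Y2 -> X2 Y3; Y3 -> Expr X1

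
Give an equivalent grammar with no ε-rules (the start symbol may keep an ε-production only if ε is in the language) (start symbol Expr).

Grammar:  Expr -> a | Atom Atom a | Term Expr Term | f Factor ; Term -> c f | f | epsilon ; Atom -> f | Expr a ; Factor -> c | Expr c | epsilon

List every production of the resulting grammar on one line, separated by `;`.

Expr -> a | Atom Atom a | Term Expr Term | Term Expr | Expr Term | f Factor | f; Term -> c f | f; Atom -> f | Expr a; Factor -> c | Expr c

The nullable symbols are {Factor, Term}.
ε ∉ L(G), so no ε-production is kept.
Expand every rule over subsets of its nullable positions: Expr → Term Expr Term gives Term Expr Term | Term Expr | Expr Term. Expr → f Factor gives f Factor | f.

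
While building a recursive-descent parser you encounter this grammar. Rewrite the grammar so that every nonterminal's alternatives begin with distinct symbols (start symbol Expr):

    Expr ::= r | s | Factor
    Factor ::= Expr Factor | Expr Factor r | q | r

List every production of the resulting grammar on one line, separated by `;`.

Factor has alternatives sharing prefix 'Expr Factor': factor to Factor → Expr Factor Factor1 with Factor1 → ε | r.

Expr ::= r | s | Factor; Factor ::= q | r | Expr Factor Factor1; Factor1 ::= ε | r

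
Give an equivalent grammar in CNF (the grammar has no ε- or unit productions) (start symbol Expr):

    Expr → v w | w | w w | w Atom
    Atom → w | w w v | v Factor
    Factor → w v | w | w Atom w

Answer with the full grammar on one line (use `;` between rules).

Introduce a nonterminal for each terminal appearing in a rule of length ≥ 2: X1 → v, X2 → w.
Binarize each right-hand side of length ≥ 3 by chaining fresh nonterminals (Y1, Y2, …): affected rules were Atom → X2 X2 X1; Factor → X2 Atom X2.

Expr → X1 X2 | w | X2 X2 | X2 Atom; Atom → w | X2 Y1 | X1 Factor; Factor → X2 X1 | w | X2 Y2; X1 → v; X2 → w; Y1 → X2 X1; Y2 → Atom X2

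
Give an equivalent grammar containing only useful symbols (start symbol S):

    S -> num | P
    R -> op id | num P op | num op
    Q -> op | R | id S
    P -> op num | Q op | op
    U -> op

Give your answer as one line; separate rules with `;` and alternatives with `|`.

Generating nonterminals: {P, Q, R, S, U}.
Reachable from S after that: {P, Q, R, S}.
Removed useless symbols: {U} and every production mentioning them.

S -> num | P; R -> op id | num P op | num op; Q -> op | R | id S; P -> op num | Q op | op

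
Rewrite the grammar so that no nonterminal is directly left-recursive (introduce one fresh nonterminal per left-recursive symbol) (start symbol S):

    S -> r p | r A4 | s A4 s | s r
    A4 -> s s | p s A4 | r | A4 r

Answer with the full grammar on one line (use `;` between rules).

Directly left-recursive nonterminal: A4.
For A4: α = {r}, β = {s s, p s A4, r}. Rewrite as A4 → β A4' and A4' → α A4' | ε.

S -> r p | r A4 | s A4 s | s r; A4 -> s s A4' | p s A4 A4' | r A4'; A4' -> r A4' | epsilon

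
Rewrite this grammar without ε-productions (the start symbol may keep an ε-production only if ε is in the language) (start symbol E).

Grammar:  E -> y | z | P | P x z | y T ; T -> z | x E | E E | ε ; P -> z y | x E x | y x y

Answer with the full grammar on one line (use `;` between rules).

Nullable nonterminals: {T}.
ε ∉ L(G), so no ε-production is kept.

E -> y | z | P | P x z | y T; T -> z | x E | E E; P -> z y | x E x | y x y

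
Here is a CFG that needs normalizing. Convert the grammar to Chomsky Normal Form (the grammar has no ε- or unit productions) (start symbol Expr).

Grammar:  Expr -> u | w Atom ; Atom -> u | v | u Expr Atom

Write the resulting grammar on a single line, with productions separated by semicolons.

Expr -> u | X1 Atom; Atom -> u | v | X2 Y1; X1 -> w; X2 -> u; Y1 -> Expr Atom

Introduce a nonterminal for each terminal appearing in a rule of length ≥ 2: X1 → w, X2 → u.
Binarize each right-hand side of length ≥ 3 by chaining fresh nonterminals (Y1, Y2, …): affected rules were Atom → X2 Expr Atom.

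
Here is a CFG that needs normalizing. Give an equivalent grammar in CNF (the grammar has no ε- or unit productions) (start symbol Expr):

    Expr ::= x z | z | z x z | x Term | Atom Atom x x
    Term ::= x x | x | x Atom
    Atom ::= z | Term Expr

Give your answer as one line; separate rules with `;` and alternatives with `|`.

Introduce a nonterminal for each terminal appearing in a rule of length ≥ 2: X1 → x, X2 → z.
Binarize each right-hand side of length ≥ 3 by chaining fresh nonterminals (Y1, Y2, …): affected rules were Expr → X2 X1 X2; Expr → Atom Atom X1 X1.

Expr ::= X1 X2 | z | X2 Y1 | X1 Term | Atom Y2; Term ::= X1 X1 | x | X1 Atom; Atom ::= z | Term Expr; X1 ::= x; X2 ::= z; Y1 ::= X1 X2; Y2 ::= Atom Y3; Y3 ::= X1 X1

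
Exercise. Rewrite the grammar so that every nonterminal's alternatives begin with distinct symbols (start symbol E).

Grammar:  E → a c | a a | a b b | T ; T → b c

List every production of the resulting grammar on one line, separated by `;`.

E → T | a E'; T → b c; E' → c | a | b b

E has alternatives sharing prefix 'a': factor to E → a E' with E' → c | a | b b.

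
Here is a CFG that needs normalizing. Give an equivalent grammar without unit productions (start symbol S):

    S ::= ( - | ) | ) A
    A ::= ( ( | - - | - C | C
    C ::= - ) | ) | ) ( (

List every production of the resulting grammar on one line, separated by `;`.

Unit pairs: A ⇒* {C}.
Replace each nonterminal's rules with the union of the non-unit rules of every nonterminal it unit-derives.

S ::= ( - | ) | ) A; A ::= - ) | ) | ) ( ( | ( ( | - - | - C; C ::= - ) | ) | ) ( (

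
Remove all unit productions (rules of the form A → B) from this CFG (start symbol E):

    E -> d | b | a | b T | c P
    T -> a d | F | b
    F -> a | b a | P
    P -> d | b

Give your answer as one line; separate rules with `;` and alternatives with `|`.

Unit pairs: F ⇒* {P}; T ⇒* {F, P}.
For every A with A ⇒* B via unit rules, add B's non-unit alternatives to A; then delete every rule of the form X → Y.

E -> d | b | a | b T | c P; T -> a | b a | d | b | a d; F -> a | b a | d | b; P -> d | b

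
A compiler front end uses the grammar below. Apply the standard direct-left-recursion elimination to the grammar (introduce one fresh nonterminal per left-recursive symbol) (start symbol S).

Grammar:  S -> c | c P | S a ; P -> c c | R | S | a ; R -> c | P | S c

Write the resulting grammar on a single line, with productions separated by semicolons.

Directly left-recursive nonterminal: S.
For S: α = {a}, β = {c, c P}. Rewrite as S → β S' and S' → α S' | ε.

S -> c S' | c P S'; P -> c c | R | S | a; R -> c | P | S c; S' -> a S' | ε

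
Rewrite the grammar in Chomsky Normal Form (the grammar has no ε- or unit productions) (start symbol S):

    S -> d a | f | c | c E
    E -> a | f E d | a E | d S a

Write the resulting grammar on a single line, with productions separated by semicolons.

S -> X1 X2 | f | c | X3 E; E -> a | X4 Y1 | X2 E | X1 Y2; X1 -> d; X2 -> a; X3 -> c; X4 -> f; Y1 -> E X1; Y2 -> S X2

Introduce a nonterminal for each terminal appearing in a rule of length ≥ 2: X1 → d, X2 → a, X3 → c, X4 → f.
Binarize each right-hand side of length ≥ 3 by chaining fresh nonterminals (Y1, Y2, …): affected rules were E → X4 E X1; E → X1 S X2.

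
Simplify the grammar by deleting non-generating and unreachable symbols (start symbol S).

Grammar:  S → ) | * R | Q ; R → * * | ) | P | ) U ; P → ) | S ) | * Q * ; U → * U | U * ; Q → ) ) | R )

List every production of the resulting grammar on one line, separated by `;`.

S → ) | * R | Q; R → * * | ) | P; P → ) | S ) | * Q *; Q → ) ) | R )

Generating nonterminals: {P, Q, R, S}.
Reachable from S after that: {P, Q, R, S}.
Removed useless symbols: {U} and every production mentioning them.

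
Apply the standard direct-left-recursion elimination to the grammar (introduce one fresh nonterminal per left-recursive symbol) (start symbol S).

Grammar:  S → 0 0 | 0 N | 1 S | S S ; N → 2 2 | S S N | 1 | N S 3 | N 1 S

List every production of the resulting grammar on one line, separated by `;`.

S → 0 0 S' | 0 N S' | 1 S S'; N → 2 2 N' | S S N N' | 1 N'; S' → S S' | ε; N' → S 3 N' | 1 S N' | ε

Left recursion appears on S, N.
For S: α = {S}, β = {0 0, 0 N, 1 S}. Rewrite as S → β S' and S' → α S' | ε.
For N: α = {S 3, 1 S}, β = {2 2, S S N, 1}. Rewrite as N → β N' and N' → α N' | ε.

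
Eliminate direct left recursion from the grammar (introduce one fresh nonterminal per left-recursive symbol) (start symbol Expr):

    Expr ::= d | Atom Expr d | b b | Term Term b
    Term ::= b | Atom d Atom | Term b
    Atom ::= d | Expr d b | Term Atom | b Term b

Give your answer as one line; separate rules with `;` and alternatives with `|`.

Directly left-recursive nonterminal: Term.
For Term: α = {b}, β = {b, Atom d Atom}. Rewrite as Term → β Term1 and Term1 → α Term1 | ε.

Expr ::= d | Atom Expr d | b b | Term Term b; Term ::= b Term1 | Atom d Atom Term1; Atom ::= d | Expr d b | Term Atom | b Term b; Term1 ::= b Term1 | epsilon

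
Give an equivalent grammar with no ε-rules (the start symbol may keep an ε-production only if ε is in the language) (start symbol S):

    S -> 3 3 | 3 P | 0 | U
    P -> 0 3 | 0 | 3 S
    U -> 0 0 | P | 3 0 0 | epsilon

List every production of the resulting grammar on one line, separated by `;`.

S -> 3 3 | 3 P | 0 | U | epsilon; P -> 0 3 | 0 | 3 S | 3; U -> 0 0 | P | 3 0 0

Nullable nonterminals: {S, U}.
ε ∈ L(G) since S is nullable, so keep S → ε.
Expand every rule over subsets of its nullable positions: P → 3 S gives 3 S | 3.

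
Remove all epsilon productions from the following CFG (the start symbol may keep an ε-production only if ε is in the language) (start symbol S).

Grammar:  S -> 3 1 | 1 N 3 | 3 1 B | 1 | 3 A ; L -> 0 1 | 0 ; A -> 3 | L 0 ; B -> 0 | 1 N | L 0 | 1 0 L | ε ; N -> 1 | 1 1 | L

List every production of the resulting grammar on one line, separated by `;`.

S -> 3 1 | 1 N 3 | 3 1 B | 1 | 3 A; L -> 0 1 | 0; A -> 3 | L 0; B -> 0 | 1 N | L 0 | 1 0 L; N -> 1 | 1 1 | L

Nullable nonterminals: {B}.
ε ∉ L(G), so no ε-production is kept.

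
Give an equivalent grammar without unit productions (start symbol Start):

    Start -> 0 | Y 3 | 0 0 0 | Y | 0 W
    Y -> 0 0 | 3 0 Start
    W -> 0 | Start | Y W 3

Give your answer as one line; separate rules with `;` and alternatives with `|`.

Unit pairs: Start ⇒* {Y}; W ⇒* {Start, Y}.
For each unit pair (A, B), copy every non-unit production of B to A, then drop all unit productions.

Start -> 0 | Y 3 | 0 0 0 | 0 W | 0 0 | 3 0 Start; Y -> 0 0 | 3 0 Start; W -> 0 | Y 3 | 0 0 0 | 0 W | 0 0 | 3 0 Start | Y W 3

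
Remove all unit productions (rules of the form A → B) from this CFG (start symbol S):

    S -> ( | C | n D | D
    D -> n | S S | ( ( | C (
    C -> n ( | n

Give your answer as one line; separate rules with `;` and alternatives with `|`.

Unit pairs: S ⇒* {C, D}.
For each unit pair (A, B), copy every non-unit production of B to A, then drop all unit productions.

S -> n | S S | ( ( | C ( | n ( | ( | n D; D -> n | S S | ( ( | C (; C -> n ( | n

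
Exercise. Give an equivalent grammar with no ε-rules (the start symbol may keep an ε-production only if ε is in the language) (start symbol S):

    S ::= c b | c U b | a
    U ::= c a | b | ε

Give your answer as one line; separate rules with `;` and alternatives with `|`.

S ::= c b | c U b | a; U ::= c a | b

Nullable nonterminals: {U}.
ε ∉ L(G), so no ε-production is kept.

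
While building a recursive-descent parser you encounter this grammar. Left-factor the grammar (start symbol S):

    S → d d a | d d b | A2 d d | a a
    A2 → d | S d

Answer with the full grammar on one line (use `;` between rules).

S → A2 d d | a a | d d S'; A2 → d | S d; S' → a | b

S has alternatives sharing prefix 'd d': factor to S → d d S' with S' → a | b.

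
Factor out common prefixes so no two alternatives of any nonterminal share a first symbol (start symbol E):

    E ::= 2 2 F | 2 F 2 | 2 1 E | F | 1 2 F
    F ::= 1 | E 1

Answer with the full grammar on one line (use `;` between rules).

E has alternatives sharing prefix '2': factor to E → 2 E' with E' → 2 F | F 2 | 1 E.

E ::= F | 1 2 F | 2 E'; F ::= 1 | E 1; E' ::= 2 F | F 2 | 1 E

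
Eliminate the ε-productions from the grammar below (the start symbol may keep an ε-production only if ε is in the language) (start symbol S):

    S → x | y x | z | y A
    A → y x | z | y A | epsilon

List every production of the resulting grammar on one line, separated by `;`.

Nullable set = {A}.
ε ∉ L(G), so no ε-production is kept.
Expand every rule over subsets of its nullable positions: S → y A gives y A | y. A → y A gives y A | y.

S → x | y x | z | y A | y; A → y x | z | y A | y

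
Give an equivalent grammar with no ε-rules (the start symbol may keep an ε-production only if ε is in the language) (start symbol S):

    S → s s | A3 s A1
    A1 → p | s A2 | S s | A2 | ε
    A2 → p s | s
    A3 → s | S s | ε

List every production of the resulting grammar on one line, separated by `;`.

Nullable set = {A1, A3}.
ε ∉ L(G), so no ε-production is kept.
For each production, add variants omitting each subset of nullable occurrences: S → A3 s A1 gives A3 s A1 | A3 s | s A1 | s.

S → s s | A3 s A1 | A3 s | s A1 | s; A1 → p | s A2 | S s | A2; A2 → p s | s; A3 → s | S s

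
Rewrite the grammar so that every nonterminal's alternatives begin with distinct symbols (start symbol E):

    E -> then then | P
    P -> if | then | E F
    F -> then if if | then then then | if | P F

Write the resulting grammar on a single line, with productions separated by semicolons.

F has alternatives sharing prefix 'then': factor to F → then F' with F' → if if | then then.

E -> then then | P; P -> if | then | E F; F -> if | P F | then F'; F' -> if if | then then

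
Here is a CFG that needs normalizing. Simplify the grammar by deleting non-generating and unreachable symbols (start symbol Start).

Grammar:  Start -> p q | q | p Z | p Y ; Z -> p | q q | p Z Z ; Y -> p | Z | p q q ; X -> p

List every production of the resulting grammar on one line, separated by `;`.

Generating nonterminals: {Start, X, Y, Z}.
Reachable from Start after that: {Start, Y, Z}.
Removed useless symbols: {X} and every production mentioning them.

Start -> p q | q | p Z | p Y; Z -> p | q q | p Z Z; Y -> p | Z | p q q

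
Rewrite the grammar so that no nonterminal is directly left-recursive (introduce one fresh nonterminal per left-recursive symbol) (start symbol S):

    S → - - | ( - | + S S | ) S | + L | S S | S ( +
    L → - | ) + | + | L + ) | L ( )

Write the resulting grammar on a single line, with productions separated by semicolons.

S → - - S' | ( - S' | + S S S' | ) S S' | + L S'; L → - L' | ) + L' | + L'; S' → S S' | ( + S' | epsilon; L' → + ) L' | ( ) L' | epsilon

S, L are directly left-recursive.
For S: α = {S, ( +}, β = {- -, ( -, + S S, ) S, + L}. Rewrite as S → β S' and S' → α S' | ε.
For L: α = {+ ), ( )}, β = {-, ) +, +}. Rewrite as L → β L' and L' → α L' | ε.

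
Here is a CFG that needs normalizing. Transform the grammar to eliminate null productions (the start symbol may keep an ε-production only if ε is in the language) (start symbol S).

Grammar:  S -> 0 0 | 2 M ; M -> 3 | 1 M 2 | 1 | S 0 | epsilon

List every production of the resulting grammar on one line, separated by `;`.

S -> 0 0 | 2 M | 2; M -> 3 | 1 M 2 | 1 2 | 1 | S 0

Nullable nonterminals: {M}.
ε ∉ L(G), so no ε-production is kept.
For each production, add variants omitting each subset of nullable occurrences: S → 2 M gives 2 M | 2. M → 1 M 2 gives 1 M 2 | 1 2.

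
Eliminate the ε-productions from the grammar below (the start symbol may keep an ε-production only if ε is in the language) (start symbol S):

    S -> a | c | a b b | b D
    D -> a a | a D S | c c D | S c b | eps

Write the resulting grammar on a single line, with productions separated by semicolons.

S -> a | c | a b b | b D | b; D -> a a | a D S | a S | c c D | c c | S c b

Nullable nonterminals: {D}.
ε ∉ L(G), so no ε-production is kept.
Add the nullable-subset variants: S → b D gives b D | b. D → a D S gives a D S | a S. D → c c D gives c c D | c c.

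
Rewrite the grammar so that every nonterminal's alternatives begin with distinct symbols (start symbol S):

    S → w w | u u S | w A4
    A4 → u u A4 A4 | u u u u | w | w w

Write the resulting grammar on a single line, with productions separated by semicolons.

S has alternatives sharing prefix 'w': factor to S → w S' with S' → w | A4.
A4 has alternatives sharing prefix 'u u': factor to A4 → u u A4' with A4' → A4 A4 | u u.
A4 has alternatives sharing prefix 'w': factor to A4 → w A4'' with A4'' → ε | w.

S → u u S | w S'; A4 → u u A4' | w A4''; S' → w | A4; A4' → A4 A4 | u u; A4'' → ε | w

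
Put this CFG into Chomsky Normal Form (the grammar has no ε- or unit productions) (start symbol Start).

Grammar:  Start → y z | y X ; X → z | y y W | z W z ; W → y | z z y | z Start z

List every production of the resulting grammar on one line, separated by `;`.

Introduce a nonterminal for each terminal appearing in a rule of length ≥ 2: X1 → y, X2 → z.
Binarize each right-hand side of length ≥ 3 by chaining fresh nonterminals (Y1, Y2, …): affected rules were X → X1 X1 W; X → X2 W X2; W → X2 X2 X1; W → X2 Start X2.

Start → X1 X2 | X1 X; X → z | X1 Y1 | X2 Y2; W → y | X2 Y3 | X2 Y4; X1 → y; X2 → z; Y1 → X1 W; Y2 → W X2; Y3 → X2 X1; Y4 → Start X2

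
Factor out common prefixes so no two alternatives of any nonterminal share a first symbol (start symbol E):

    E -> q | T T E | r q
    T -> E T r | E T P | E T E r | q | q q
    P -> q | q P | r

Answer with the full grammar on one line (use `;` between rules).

T has alternatives sharing prefix 'E T': factor to T → E T T' with T' → r | P | E r.
T has alternatives sharing prefix 'q': factor to T → q T'' with T'' → ε | q.
P has alternatives sharing prefix 'q': factor to P → q P' with P' → ε | P.

E -> q | T T E | r q; T -> E T T' | q T''; P -> r | q P'; T' -> r | P | E r; T'' -> ε | q; P' -> ε | P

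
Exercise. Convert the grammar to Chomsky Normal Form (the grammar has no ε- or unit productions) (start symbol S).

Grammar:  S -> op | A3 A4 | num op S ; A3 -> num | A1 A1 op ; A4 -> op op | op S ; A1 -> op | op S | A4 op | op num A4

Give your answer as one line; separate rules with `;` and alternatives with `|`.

Introduce a nonterminal for each terminal appearing in a rule of length ≥ 2: X1 → num, X2 → op.
Binarize each right-hand side of length ≥ 3 by chaining fresh nonterminals (Y1, Y2, …): affected rules were S → X1 X2 S; A3 → A1 A1 X2; A1 → X2 X1 A4.

S -> op | A3 A4 | X1 Y1; A3 -> num | A1 Y2; A4 -> X2 X2 | X2 S; A1 -> op | X2 S | A4 X2 | X2 Y3; X1 -> num; X2 -> op; Y1 -> X2 S; Y2 -> A1 X2; Y3 -> X1 A4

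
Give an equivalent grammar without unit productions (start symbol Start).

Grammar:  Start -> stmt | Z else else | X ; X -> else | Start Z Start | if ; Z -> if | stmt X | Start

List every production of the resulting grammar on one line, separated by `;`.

Unit pairs: Start ⇒* {X}; Z ⇒* {Start, X}.
Replace each nonterminal's rules with the union of the non-unit rules of every nonterminal it unit-derives.

Start -> stmt | Z else else | else | Start Z Start | if; X -> else | Start Z Start | if; Z -> if | stmt X | stmt | Z else else | else | Start Z Start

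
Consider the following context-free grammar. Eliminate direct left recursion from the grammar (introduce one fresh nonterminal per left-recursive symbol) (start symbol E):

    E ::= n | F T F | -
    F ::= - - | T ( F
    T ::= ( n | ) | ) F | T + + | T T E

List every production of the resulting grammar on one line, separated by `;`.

Directly left-recursive nonterminal: T.
For T: α = {+ +, T E}, β = {( n, ), ) F}. Rewrite as T → β T' and T' → α T' | ε.

E ::= n | F T F | -; F ::= - - | T ( F; T ::= ( n T' | ) T' | ) F T'; T' ::= + + T' | T E T' | eps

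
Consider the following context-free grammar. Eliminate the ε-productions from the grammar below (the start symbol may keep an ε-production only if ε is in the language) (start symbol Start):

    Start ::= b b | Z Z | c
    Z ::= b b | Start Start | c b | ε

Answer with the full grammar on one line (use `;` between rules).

Nullable nonterminals: {Start, Z}.
ε ∈ L(G) since Start is nullable, so keep Start → ε.
Expand every rule over subsets of its nullable positions: Start → Z Z gives Z Z | Z. Z → Start Start gives Start Start | Start.

Start ::= b b | Z Z | Z | c | ε; Z ::= b b | Start Start | Start | c b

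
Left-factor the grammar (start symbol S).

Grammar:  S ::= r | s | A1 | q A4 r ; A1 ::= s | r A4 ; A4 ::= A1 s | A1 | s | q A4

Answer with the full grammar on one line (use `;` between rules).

A4 has alternatives sharing prefix 'A1': factor to A4 → A1 A4' with A4' → s | ε.

S ::= r | s | A1 | q A4 r; A1 ::= s | r A4; A4 ::= s | q A4 | A1 A4'; A4' ::= s | ε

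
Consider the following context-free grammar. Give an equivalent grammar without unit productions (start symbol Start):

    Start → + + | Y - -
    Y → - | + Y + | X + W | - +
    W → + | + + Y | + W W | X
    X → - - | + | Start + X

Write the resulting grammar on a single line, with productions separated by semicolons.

Start → + + | Y - -; Y → - | + Y + | X + W | - +; W → - - | + | Start + X | + + Y | + W W; X → - - | + | Start + X

Unit pairs: W ⇒* {X}.
For each unit pair (A, B), copy every non-unit production of B to A, then drop all unit productions.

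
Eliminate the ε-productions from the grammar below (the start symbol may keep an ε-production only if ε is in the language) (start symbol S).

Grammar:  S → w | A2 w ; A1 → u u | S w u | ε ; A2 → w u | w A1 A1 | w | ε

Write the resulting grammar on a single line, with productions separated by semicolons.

S → w | A2 w; A1 → u u | S w u; A2 → w u | w A1 A1 | w A1 | w

The nullable symbols are {A1, A2}.
ε ∉ L(G), so no ε-production is kept.
Expand every rule over subsets of its nullable positions: A2 → w A1 A1 gives w A1 A1 | w A1 | w.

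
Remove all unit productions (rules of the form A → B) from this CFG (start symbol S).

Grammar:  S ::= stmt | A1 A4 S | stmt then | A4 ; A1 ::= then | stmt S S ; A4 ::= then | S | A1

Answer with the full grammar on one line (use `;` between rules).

S ::= then | stmt S S | stmt | A1 A4 S | stmt then; A1 ::= then | stmt S S; A4 ::= then | stmt S S | stmt | A1 A4 S | stmt then

Unit pairs: A4 ⇒* {A1, S}; S ⇒* {A1, A4}.
For each unit pair (A, B), copy every non-unit production of B to A, then drop all unit productions.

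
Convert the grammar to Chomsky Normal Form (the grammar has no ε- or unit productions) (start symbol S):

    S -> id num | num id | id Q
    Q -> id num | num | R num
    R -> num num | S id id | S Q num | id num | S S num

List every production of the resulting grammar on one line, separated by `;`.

S -> X1 X2 | X2 X1 | X1 Q; Q -> X1 X2 | num | R X2; R -> X2 X2 | S Y1 | S Y2 | X1 X2 | S Y3; X1 -> id; X2 -> num; Y1 -> X1 X1; Y2 -> Q X2; Y3 -> S X2

Introduce a nonterminal for each terminal appearing in a rule of length ≥ 2: X1 → id, X2 → num.
Binarize each right-hand side of length ≥ 3 by chaining fresh nonterminals (Y1, Y2, …): affected rules were R → S X1 X1; R → S Q X2; R → S S X2.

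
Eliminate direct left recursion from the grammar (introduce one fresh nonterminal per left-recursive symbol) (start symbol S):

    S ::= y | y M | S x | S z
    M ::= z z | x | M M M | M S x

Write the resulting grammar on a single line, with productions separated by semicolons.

Directly left-recursive nonterminals: S, M.
For S: α = {x, z}, β = {y, y M}. Rewrite as S → β S' and S' → α S' | ε.
For M: α = {M M, S x}, β = {z z, x}. Rewrite as M → β M' and M' → α M' | ε.

S ::= y S' | y M S'; M ::= z z M' | x M'; S' ::= x S' | z S' | epsilon; M' ::= M M M' | S x M' | epsilon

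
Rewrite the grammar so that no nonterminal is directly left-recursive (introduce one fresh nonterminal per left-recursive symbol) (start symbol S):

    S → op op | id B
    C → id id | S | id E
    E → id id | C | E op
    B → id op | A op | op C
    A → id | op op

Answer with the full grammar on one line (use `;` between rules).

S → op op | id B; C → id id | S | id E; E → id id E' | C E'; B → id op | A op | op C; A → id | op op; E' → op E' | ε

Left recursion appears on E.
For E: α = {op}, β = {id id, C}. Rewrite as E → β E' and E' → α E' | ε.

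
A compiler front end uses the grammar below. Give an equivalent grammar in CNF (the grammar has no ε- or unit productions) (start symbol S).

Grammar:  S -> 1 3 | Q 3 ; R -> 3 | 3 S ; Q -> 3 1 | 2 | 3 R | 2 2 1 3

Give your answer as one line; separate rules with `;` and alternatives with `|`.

Introduce a nonterminal for each terminal appearing in a rule of length ≥ 2: X1 → 1, X2 → 3, X3 → 2.
Binarize each right-hand side of length ≥ 3 by chaining fresh nonterminals (Y1, Y2, …): affected rules were Q → X3 X3 X1 X2.

S -> X1 X2 | Q X2; R -> 3 | X2 S; Q -> X2 X1 | 2 | X2 R | X3 Y1; X1 -> 1; X2 -> 3; X3 -> 2; Y1 -> X3 Y2; Y2 -> X1 X2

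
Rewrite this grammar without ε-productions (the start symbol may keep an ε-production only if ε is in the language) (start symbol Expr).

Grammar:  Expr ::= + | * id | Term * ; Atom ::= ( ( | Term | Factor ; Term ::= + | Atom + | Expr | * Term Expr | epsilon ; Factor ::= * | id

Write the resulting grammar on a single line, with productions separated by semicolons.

Expr ::= + | * id | Term * | *; Atom ::= ( ( | Term | Factor; Term ::= + | Atom + | Expr | * Term Expr | * Expr; Factor ::= * | id

Nullable nonterminals: {Atom, Term}.
ε ∉ L(G), so no ε-production is kept.
For each production, add variants omitting each subset of nullable occurrences: Expr → Term * gives Term * | *. Term → * Term Expr gives * Term Expr | * Expr.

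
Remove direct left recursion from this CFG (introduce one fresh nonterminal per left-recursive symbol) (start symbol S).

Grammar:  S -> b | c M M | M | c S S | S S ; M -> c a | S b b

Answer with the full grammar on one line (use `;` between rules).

Directly left-recursive nonterminal: S.
For S: α = {S}, β = {b, c M M, M, c S S}. Rewrite as S → β S' and S' → α S' | ε.

S -> b S' | c M M S' | M S' | c S S S'; M -> c a | S b b; S' -> S S' | ε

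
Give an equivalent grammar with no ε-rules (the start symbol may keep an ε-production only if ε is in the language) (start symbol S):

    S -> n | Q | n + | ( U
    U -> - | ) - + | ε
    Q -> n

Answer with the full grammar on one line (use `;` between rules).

S -> n | Q | n + | ( U | (; U -> - | ) - +; Q -> n

Nullable set = {U}.
ε ∉ L(G), so no ε-production is kept.
Add the nullable-subset variants: S → ( U gives ( U | (.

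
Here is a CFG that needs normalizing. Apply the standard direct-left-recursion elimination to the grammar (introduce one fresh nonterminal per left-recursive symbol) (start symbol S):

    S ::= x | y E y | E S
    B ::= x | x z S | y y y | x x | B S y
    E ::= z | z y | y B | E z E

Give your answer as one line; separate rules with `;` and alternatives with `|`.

Left recursion appears on B, E.
For B: α = {S y}, β = {x, x z S, y y y, x x}. Rewrite as B → β B' and B' → α B' | ε.
For E: α = {z E}, β = {z, z y, y B}. Rewrite as E → β E' and E' → α E' | ε.

S ::= x | y E y | E S; B ::= x B' | x z S B' | y y y B' | x x B'; E ::= z E' | z y E' | y B E'; B' ::= S y B' | ε; E' ::= z E E' | ε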